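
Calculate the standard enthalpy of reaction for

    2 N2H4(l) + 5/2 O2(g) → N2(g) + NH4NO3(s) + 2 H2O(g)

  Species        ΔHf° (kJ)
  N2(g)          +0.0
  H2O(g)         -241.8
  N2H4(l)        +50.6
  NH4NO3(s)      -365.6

ΔH°rxn = Σ nΔHf°(products) − Σ nΔHf°(reactants).
Products: 1·(+0.0) + 1·(-365.6) + 2·(-241.8) = -849.2
Reactants: 2·(+50.6) + 5/2·(+0.0) = +101.2
ΔH°rxn = (-849.2) − (+101.2) = -950.4 kJ

ΔH°rxn = -950.4 kJ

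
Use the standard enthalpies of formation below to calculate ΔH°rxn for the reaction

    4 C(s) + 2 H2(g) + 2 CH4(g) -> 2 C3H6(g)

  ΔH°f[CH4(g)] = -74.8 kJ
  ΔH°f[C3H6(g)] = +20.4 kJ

Products: 2·(+20.4) = +40.8
Reactants: 4·(+0.0) + 2·(+0.0) + 2·(-74.8) = -149.6
ΔH°rxn = (+40.8) − (-149.6) = 190.4 kJ

ΔH°rxn = 190.4 kJ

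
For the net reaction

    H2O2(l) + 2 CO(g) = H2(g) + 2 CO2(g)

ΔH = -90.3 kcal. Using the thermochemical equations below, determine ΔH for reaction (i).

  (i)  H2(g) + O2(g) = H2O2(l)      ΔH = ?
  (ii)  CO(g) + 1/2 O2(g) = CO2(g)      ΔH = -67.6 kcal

ΔH = -44.9 kcal

(i) reversed (H2O2(l) must end up as a reactant): contributes −x
(ii) × 2 (scale by 2 for the 2 CO(g)): (2)·(-67.6) = -135.2 kcal
-90.3 = (-135.2) − x
x = (-90.3 − (-135.2)) / (-1) = -44.9 kcal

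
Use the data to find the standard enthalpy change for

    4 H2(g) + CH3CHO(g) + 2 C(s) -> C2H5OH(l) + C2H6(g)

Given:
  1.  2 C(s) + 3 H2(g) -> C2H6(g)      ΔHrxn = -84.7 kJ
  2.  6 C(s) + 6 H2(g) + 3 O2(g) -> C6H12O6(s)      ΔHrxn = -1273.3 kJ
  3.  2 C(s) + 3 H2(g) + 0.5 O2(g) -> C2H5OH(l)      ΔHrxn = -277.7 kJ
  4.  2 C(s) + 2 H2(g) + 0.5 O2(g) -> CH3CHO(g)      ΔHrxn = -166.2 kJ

ΔHrxn = -196.2 kJ

eq. 1 as written: -84.7 kJ
eq. 2: not needed.
eq. 3 as written: -277.7 kJ
eq. 4 reversed: +166.2 kJ
By Hess's law, ΔHrxn = (-84.7) + (-277.7) + (+166.2) = -196.2 kJ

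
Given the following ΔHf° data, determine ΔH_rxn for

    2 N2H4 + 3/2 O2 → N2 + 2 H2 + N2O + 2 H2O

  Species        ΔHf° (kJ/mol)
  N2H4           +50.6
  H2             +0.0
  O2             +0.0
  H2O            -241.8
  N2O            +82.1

Products: 1·(+0.0) + 2·(+0.0) + 1·(+82.1) + 2·(-241.8) = -401.5
Reactants: 2·(+50.6) + 3/2·(+0.0) = +101.2
ΔH_rxn = (-401.5) − (+101.2) = -502.7 kJ/mol

ΔH_rxn = -502.7 kJ/mol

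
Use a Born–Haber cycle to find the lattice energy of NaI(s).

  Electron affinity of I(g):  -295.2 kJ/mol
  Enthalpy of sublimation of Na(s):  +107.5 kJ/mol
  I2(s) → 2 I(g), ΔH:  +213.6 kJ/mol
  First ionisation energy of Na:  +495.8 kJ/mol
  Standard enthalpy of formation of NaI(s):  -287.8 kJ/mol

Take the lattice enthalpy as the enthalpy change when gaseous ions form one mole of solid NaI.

ΔHf° = 1·ΔHsub + 1·(ΣIE) + 1/2·D(I2) + 1·EA + U
-287.8 = 1·(+107.5) + 1·(+495.8) + 1/2·(+213.6) + 1·(-295.2) + U
U = -287.8 − (+414.9) = -702.7 kJ/mol

U = -702.7 kJ/mol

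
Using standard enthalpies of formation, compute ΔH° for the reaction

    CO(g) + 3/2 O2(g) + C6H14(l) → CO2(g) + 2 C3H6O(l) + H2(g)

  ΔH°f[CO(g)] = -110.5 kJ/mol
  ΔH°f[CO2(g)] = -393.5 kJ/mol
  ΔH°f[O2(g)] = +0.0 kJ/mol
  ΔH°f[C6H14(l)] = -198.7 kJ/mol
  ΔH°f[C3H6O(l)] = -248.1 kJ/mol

ΔH°rxn = Σ nΔHf°(products) − Σ nΔHf°(reactants).
Products: 1·(-393.5) + 2·(-248.1) + 1·(+0.0) = -889.7
Reactants: 1·(-110.5) + 3/2·(+0.0) + 1·(-198.7) = -309.2
ΔH° = (-889.7) − (-309.2) = -580.5 kJ/mol

ΔH° = -580.5 kJ/mol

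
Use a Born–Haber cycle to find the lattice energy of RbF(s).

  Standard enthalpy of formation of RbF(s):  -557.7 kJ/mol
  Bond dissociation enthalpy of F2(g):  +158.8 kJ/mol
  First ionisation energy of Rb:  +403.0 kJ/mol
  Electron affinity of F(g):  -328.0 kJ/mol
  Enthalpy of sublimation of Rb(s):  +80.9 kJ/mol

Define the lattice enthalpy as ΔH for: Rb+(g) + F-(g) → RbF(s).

ΔHf° = 1·ΔHsub + 1·(ΣIE) + 1/2·D(F2) + 1·EA + U
-557.7 = 1·(+80.9) + 1·(+403.0) + 1/2·(+158.8) + 1·(-328.0) + U
U = -557.7 − (+235.3) = -793.0 kJ/mol

U = -793.0 kJ/mol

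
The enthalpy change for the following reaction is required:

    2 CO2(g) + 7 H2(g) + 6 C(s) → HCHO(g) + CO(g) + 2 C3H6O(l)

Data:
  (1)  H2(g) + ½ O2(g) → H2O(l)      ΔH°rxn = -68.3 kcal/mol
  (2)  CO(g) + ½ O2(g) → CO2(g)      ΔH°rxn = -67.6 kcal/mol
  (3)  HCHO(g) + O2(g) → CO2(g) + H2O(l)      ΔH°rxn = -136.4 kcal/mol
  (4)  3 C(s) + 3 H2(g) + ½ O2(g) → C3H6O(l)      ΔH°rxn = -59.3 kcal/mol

(1) as written: -68.3 kcal/mol
(2) reversed (reverse to put CO(g) on the product side): +67.6 kcal/mol
(3) reversed (HCHO(g) must end up as a product): +136.4 kcal/mol
(4) × 2 (×2 to match 2 C3H6O(l) in the target): (2)·(-59.3) = -118.6 kcal/mol
By Hess's law, ΔH°rxn = (-68.3) + (+67.6) + (+136.4) + (-118.6) = 17.1 kcal/mol

ΔH°rxn = 17.1 kcal/mol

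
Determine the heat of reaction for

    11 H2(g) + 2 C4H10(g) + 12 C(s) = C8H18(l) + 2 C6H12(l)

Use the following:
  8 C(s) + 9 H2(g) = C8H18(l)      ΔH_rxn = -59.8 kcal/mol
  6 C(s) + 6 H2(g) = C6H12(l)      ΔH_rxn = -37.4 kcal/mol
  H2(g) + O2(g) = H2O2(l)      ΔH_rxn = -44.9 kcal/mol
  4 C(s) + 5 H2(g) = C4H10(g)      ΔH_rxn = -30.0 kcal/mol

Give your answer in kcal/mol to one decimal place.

equation 1 as written (C8H18(l) already on the product side): -59.8 kcal/mol
equation 2 × 2 (scale by 2 for the 2 C6H12(l)): (2)·(-37.4) = -74.8 kcal/mol
equation 3: not needed (H2O2(l) appears nowhere else).
equation 4 reversed and × 2 (C4H10(g) must end up as a reactant; scale by 2 for the 2 C4H10(g)): (-2)·(-30.0) = +60.0 kcal/mol
By Hess's law, ΔH_rxn = (1)·(-59.8) + (2)·(-37.4) + (-2)·(-30.0) = -74.6 kcal/mol

ΔH_rxn = -74.6 kcal/mol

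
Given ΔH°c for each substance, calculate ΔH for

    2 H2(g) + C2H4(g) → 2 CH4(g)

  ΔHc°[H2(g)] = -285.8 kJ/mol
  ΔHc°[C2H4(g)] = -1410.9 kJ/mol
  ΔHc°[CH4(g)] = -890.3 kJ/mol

ΔH = -201.9 kJ/mol

With combustion enthalpies, reactants minus products:
= [2·(-285.8) + 1·(-1410.9)] − [2·(-890.3)]
= -201.9 kJ/mol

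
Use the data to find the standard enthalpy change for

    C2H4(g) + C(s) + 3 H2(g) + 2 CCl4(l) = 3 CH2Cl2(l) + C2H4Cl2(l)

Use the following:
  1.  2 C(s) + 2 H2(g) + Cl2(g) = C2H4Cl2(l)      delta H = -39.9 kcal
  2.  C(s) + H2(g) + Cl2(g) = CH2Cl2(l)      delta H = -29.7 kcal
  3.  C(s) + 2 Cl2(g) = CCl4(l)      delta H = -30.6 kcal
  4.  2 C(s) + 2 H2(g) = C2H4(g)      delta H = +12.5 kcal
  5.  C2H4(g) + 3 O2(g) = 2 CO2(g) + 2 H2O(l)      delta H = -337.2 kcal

eq. 1 as written: -39.9 kcal
eq. 2 × 3: (3)·(-29.7) = -89.1 kcal
eq. 3 reversed and × 2: (-2)·(-30.6) = +61.2 kcal
eq. 4 reversed: -12.5 kcal
eq. 5: not needed.
delta H = (1)·(-39.9) + (3)·(-29.7) + (-2)·(-30.6) + (-1)·(+12.5) = -80.3 kcal

delta H = -80.3 kcal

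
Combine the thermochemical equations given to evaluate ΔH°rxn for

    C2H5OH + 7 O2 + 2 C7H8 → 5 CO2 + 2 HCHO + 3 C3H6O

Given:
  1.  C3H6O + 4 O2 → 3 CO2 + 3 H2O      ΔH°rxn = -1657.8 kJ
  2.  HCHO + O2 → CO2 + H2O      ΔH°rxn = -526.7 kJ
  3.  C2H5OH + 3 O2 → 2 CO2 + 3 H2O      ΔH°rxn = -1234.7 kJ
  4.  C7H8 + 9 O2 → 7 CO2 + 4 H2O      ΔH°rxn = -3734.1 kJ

eq. 1 reversed and × 3: (-3)·(-1657.8) = +4973.4 kJ
eq. 2 reversed and × 2: (-2)·(-526.7) = +1053.4 kJ
eq. 3 as written: -1234.7 kJ
eq. 4 × 2: (2)·(-3734.1) = -7468.2 kJ
Combining the equations, ΔH°rxn = (+4973.4) + (+1053.4) + (-1234.7) + (-7468.2) = -2676.1 kJ

ΔH°rxn = -2676.1 kJ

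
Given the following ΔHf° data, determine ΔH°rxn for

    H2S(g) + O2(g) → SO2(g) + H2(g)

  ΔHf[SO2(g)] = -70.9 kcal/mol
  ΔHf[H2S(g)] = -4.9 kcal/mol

ΔH°rxn = -66.0 kcal/mol

ΔH°rxn = Σ nΔHf°(products) − Σ nΔHf°(reactants).
Products: 1·(-70.9) + 1·(+0.0) = -70.9
Reactants: 1·(-4.9) + 1·(+0.0) = -4.9
ΔH°rxn = (-70.9) − (-4.9) = -66.0 kcal/mol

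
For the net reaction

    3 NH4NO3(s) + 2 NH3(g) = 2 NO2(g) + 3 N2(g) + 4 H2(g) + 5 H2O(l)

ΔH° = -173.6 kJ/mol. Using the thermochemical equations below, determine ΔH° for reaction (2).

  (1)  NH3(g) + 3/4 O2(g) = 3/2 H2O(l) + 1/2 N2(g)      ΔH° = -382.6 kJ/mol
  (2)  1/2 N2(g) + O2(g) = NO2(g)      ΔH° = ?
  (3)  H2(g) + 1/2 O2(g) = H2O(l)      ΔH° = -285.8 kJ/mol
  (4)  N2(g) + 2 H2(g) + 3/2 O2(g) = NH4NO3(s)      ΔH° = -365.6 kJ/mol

(1) × 2 (scale by 2 for the 2 NH3(g)): (2)·(-382.6) = -765.2 kJ/mol
(2) × 2 (×2 to match 2 NO2(g) in the target): contributes 2·x
(3) × 2: (2)·(-285.8) = -571.6 kJ/mol
(4) reversed and × 3 (NH4NO3(s) must end up as a reactant; scale by 3 for the 3 NH4NO3(s)): (-3)·(-365.6) = +1096.8 kJ/mol
-173.6 = (-765.2) + (-571.6) + (+1096.8) + 2·x
x = (-173.6 − (-240.0)) / (2) = 33.2 kJ/mol

ΔH° = 33.2 kJ/mol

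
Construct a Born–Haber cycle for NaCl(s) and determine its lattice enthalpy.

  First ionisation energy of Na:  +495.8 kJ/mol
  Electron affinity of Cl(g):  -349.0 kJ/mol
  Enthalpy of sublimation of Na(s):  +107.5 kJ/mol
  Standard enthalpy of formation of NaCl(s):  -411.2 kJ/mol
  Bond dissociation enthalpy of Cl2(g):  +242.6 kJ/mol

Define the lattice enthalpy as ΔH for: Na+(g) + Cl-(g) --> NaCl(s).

ΔHf° = 1·ΔHsub + 1·(ΣIE) + 1/2·D(Cl2) + 1·EA + U
-411.2 = 1·(+107.5) + 1·(+495.8) + 1/2·(+242.6) + 1·(-349.0) + U
U = -411.2 − (+375.6) = -786.8 kJ/mol

U = -786.8 kJ/mol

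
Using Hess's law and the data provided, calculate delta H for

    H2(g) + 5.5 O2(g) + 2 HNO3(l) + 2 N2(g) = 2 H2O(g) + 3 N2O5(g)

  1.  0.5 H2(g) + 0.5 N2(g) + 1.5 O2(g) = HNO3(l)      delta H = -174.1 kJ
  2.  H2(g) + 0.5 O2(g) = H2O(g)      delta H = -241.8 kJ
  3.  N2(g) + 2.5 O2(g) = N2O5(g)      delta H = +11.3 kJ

eq. 1 reversed and × 2 (reverse to put HNO3(l) on the reactant side; ×2 to match 2 HNO3(l) in the target): (-2)·(-174.1) = +348.2 kJ
eq. 2 × 2 (scale by 2 for the 2 H2O(g)): (2)·(-241.8) = -483.6 kJ
eq. 3 × 3 (×3 to match 3 N2O5(g) in the target): (3)·(+11.3) = +33.9 kJ
delta H = (+348.2) + (-483.6) + (+33.9) = -101.5 kJ

delta H = -101.5 kJ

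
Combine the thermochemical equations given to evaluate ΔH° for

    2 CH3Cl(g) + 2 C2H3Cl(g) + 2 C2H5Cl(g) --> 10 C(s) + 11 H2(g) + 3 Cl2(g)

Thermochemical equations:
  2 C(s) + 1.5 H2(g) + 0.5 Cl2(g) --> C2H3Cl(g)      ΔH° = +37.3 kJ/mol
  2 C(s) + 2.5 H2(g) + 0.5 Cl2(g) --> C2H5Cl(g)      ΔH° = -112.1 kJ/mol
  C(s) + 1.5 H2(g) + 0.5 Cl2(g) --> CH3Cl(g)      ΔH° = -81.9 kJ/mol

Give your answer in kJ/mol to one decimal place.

ΔH° = 313.4 kJ/mol

equation 1 reversed and × 2 (C2H3Cl(g) must end up as a reactant; ×2 to match 2 C2H3Cl(g) in the target): (-2)·(+37.3) = -74.6 kJ/mol
equation 2 reversed and × 2 (C2H5Cl(g) must end up as a reactant; ×2 to match 2 C2H5Cl(g) in the target): (-2)·(-112.1) = +224.2 kJ/mol
equation 3 reversed and × 2 (reverse to put CH3Cl(g) on the reactant side; ×2 to match 2 CH3Cl(g) in the target): (-2)·(-81.9) = +163.8 kJ/mol
Since enthalpy is a state function, ΔH° = (-74.6) + (+224.2) + (+163.8) = 313.4 kJ/mol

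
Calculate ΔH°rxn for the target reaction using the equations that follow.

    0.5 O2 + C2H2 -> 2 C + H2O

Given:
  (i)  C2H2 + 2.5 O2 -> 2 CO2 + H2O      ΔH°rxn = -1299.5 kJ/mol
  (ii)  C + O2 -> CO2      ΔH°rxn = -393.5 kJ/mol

(i) as written: -1299.5 kJ/mol
(ii) reversed and × 2: (-2)·(-393.5) = +787.0 kJ/mol
ΔH°rxn = (1)·(-1299.5) + (-2)·(-393.5) = -512.5 kJ/mol

ΔH°rxn = -512.5 kJ/mol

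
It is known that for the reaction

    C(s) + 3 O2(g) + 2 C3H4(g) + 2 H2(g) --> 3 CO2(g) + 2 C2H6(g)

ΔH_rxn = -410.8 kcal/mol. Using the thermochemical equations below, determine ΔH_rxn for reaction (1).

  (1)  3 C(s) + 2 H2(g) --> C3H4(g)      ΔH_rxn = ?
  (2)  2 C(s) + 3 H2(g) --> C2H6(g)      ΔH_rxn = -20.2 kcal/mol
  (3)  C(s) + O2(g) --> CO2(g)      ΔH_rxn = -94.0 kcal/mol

ΔH_rxn = 44.2 kcal/mol

(1) reversed and × 2 (reverse to put C3H4(g) on the reactant side; ×2 to match 2 C3H4(g) in the target): contributes −2·x
(2) × 2 (×2 to match 2 C2H6(g) in the target): (2)·(-20.2) = -40.4 kcal/mol
(3) × 3 (×3 to match 3 CO2(g) in the target): (3)·(-94.0) = -282.0 kcal/mol
-410.8 = (-40.4) + (-282.0) − 2·x
x = (-410.8 − (-322.4)) / (-2) = 44.2 kcal/mol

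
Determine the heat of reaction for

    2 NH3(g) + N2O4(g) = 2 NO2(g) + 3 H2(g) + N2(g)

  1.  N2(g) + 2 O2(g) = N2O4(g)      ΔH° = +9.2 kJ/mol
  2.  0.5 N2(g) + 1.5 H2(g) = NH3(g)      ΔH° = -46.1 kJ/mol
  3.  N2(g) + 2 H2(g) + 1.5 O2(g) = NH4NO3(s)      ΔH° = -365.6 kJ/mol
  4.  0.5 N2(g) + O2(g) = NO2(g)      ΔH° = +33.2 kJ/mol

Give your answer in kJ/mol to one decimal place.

ΔH° = 149.4 kJ/mol

eq. 1 reversed: -9.2 kJ/mol
eq. 2 reversed and × 2: (-2)·(-46.1) = +92.2 kJ/mol
eq. 3: not needed.
eq. 4 × 2: (2)·(+33.2) = +66.4 kJ/mol
ΔH° = (-9.2) + (+92.2) + (+66.4) = 149.4 kJ/mol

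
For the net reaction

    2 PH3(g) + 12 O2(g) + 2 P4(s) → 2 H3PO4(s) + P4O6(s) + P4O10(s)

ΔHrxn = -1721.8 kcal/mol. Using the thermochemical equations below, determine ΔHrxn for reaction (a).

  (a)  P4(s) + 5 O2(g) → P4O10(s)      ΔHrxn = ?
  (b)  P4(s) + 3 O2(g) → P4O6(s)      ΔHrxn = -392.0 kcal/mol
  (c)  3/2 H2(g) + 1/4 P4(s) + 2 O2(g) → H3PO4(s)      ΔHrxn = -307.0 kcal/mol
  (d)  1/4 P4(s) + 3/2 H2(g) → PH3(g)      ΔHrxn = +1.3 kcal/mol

ΔHrxn = -713.2 kcal/mol

(a) as written: contributes x
(b) as written: -392.0 kcal/mol
(c) × 2: (2)·(-307.0) = -614.0 kcal/mol
(d) reversed and × 2: (-2)·(+1.3) = -2.6 kcal/mol
-1721.8 = (-392.0) + (-614.0) + (-2.6) + x
x = (-1721.8 − (-1008.6)) / (1) = -713.2 kcal/mol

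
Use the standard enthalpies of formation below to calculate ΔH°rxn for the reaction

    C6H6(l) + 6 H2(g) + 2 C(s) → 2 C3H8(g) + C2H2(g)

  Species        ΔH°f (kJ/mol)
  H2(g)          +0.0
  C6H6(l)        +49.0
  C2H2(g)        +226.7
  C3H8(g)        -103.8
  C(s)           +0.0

Products: 2·(-103.8) + 1·(+226.7) = +19.1
Reactants: 1·(+49.0) + 6·(+0.0) + 2·(+0.0) = +49.0
ΔH°rxn = (+19.1) − (+49.0) = -29.9 kJ/mol

ΔH°rxn = -29.9 kJ/mol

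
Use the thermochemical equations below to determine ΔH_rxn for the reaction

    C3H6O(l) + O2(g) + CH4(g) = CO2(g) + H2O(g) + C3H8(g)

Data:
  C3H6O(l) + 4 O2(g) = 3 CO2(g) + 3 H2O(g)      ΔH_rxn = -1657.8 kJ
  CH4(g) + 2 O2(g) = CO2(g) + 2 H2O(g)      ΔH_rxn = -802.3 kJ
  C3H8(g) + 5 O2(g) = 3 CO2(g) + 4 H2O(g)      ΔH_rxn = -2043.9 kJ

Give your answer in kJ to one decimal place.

equation 1 as written: -1657.8 kJ
equation 2 as written: -802.3 kJ
equation 3 reversed: +2043.9 kJ
Since enthalpy is a state function, ΔH_rxn = (1)·(-1657.8) + (1)·(-802.3) + (-1)·(-2043.9) = -416.2 kJ

ΔH_rxn = -416.2 kJ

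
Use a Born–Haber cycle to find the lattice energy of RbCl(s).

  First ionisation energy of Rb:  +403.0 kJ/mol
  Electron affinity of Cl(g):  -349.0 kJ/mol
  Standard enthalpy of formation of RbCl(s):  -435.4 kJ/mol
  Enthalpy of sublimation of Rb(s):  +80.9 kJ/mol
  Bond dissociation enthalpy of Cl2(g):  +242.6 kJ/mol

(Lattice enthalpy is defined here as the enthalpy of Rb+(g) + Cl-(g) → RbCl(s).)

ΔHf° = 1·ΔHsub + 1·(ΣIE) + 1/2·D(Cl2) + 1·EA + U
-435.4 = 1·(+80.9) + 1·(+403.0) + 1/2·(+242.6) + 1·(-349.0) + U
U = -435.4 − (+256.2) = -691.6 kJ/mol

U = -691.6 kJ/mol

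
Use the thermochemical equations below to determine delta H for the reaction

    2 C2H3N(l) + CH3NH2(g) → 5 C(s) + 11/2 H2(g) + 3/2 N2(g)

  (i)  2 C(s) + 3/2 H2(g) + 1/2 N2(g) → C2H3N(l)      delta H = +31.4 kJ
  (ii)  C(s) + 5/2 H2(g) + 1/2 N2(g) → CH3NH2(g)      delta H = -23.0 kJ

(i) reversed and × 2: (-2)·(+31.4) = -62.8 kJ
(ii) reversed: +23.0 kJ
Combining the equations, delta H = (-2)·(+31.4) + (-1)·(-23.0) = -39.8 kJ

delta H = -39.8 kJ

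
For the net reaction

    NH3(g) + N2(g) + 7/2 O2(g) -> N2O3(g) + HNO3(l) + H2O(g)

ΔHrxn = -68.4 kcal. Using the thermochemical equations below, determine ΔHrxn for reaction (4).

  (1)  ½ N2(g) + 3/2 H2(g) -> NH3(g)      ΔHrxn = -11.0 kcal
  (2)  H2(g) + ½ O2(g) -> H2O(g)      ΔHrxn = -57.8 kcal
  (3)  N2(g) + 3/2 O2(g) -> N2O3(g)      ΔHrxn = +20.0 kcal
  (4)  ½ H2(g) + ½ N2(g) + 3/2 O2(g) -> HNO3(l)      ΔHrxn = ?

(1) reversed (NH3(g) must end up as a reactant): +11.0 kcal
(2) as written (H2O(g) already on the product side): -57.8 kcal
(3) as written (N2O3(g) already on the product side): +20.0 kcal
(4) as written (HNO3(l) already on the product side): contributes x
-68.4 = (+11.0) + (-57.8) + (+20.0) + x
x = (-68.4 − (-26.8)) / (1) = -41.6 kcal

ΔHrxn = -41.6 kcal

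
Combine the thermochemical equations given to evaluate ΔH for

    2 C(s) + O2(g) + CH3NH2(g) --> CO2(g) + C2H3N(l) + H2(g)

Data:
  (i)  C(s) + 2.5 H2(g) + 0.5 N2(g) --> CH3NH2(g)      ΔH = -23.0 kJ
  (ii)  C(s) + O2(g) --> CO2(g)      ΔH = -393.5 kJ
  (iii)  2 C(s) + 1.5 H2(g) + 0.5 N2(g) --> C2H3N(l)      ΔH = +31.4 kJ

(i) reversed: +23.0 kJ
(ii) as written: -393.5 kJ
(iii) as written: +31.4 kJ
By Hess's law, ΔH = (-1)·(-23.0) + (1)·(-393.5) + (1)·(+31.4) = -339.1 kJ

ΔH = -339.1 kJ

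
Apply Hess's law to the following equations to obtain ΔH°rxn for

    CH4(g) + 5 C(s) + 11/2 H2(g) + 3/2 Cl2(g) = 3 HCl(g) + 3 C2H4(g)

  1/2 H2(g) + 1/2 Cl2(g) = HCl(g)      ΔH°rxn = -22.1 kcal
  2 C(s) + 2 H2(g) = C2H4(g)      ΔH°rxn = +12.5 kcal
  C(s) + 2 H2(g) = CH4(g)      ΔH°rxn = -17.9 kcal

equation 1 × 3: (3)·(-22.1) = -66.3 kcal
equation 2 × 3: (3)·(+12.5) = +37.5 kcal
equation 3 reversed: +17.9 kcal
ΔH°rxn = (3)·(-22.1) + (3)·(+12.5) + (-1)·(-17.9) = -10.9 kcal

ΔH°rxn = -10.9 kcal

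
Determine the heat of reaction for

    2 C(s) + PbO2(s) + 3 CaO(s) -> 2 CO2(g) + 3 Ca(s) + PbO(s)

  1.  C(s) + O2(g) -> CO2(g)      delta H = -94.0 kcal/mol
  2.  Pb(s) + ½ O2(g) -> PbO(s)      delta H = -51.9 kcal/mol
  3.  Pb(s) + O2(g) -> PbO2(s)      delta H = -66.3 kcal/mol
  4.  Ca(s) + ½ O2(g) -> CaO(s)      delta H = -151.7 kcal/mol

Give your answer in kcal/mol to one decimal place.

delta H = 281.5 kcal/mol

eq. 1 × 2: (2)·(-94.0) = -188.0 kcal/mol
eq. 2 as written: -51.9 kcal/mol
eq. 3 reversed: +66.3 kcal/mol
eq. 4 reversed and × 3: (-3)·(-151.7) = +455.1 kcal/mol
delta H = (2)·(-94.0) + (1)·(-51.9) + (-1)·(-66.3) + (-3)·(-151.7) = 281.5 kcal/mol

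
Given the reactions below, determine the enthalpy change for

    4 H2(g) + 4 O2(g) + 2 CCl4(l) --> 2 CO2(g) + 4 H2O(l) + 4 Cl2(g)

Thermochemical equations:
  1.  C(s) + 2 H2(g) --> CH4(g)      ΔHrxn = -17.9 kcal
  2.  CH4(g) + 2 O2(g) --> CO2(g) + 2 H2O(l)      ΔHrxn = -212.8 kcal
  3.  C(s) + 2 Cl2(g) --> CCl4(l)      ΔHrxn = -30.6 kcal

eq. 1 × 2 (×2 to match 4 H2(g) in the target): (2)·(-17.9) = -35.8 kcal
eq. 2 × 2 (×2 to match 2 CO2(g) in the target): (2)·(-212.8) = -425.6 kcal
eq. 3 reversed and × 2 (CCl4(l) must end up as a reactant; scale by 2 for the 2 CCl4(l)): (-2)·(-30.6) = +61.2 kcal
ΔHrxn = (2)·(-17.9) + (2)·(-212.8) + (-2)·(-30.6) = -400.2 kcal

ΔHrxn = -400.2 kcal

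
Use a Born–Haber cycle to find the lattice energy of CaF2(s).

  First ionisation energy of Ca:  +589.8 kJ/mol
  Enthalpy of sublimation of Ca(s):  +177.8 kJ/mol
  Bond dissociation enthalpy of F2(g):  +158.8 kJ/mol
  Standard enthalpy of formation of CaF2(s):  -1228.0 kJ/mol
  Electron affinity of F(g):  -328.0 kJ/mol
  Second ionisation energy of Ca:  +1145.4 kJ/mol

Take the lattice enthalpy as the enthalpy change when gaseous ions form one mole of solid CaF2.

U = -2643.8 kJ/mol

ΔHf° = 1·ΔHsub + 1·(ΣIE) + 1·D(F2) + 2·EA + U
-1228.0 = 1·(+177.8) + 1·(+1735.2) + 1·(+158.8) + 2·(-328.0) + U
U = -1228.0 − (+1415.8) = -2643.8 kJ/mol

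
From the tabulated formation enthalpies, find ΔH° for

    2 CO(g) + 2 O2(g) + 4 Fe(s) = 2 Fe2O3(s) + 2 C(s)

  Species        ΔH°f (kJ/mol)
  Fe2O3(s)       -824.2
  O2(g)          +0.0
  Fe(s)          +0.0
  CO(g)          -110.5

ΔH° = -1427.4 kJ/mol

Products: 2·(-824.2) + 2·(+0.0) = -1648.4
Reactants: 2·(-110.5) + 2·(+0.0) + 4·(+0.0) = -221.0
ΔH° = (-1648.4) − (-221.0) = -1427.4 kJ/mol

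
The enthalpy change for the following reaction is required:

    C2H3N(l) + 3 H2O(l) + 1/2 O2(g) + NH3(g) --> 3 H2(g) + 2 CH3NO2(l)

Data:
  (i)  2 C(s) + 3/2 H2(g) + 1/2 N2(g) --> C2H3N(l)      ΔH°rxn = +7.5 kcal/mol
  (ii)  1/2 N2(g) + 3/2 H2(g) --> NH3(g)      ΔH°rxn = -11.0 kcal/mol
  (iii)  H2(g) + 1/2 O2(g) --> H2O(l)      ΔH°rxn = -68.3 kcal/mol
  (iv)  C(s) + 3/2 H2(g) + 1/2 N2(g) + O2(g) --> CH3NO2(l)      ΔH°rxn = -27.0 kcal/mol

(i) reversed (reverse to put C2H3N(l) on the reactant side): -7.5 kcal/mol
(ii) reversed (reverse to put NH3(g) on the reactant side): +11.0 kcal/mol
(iii) reversed and × 3 (reverse to put H2O(l) on the reactant side; ×3 to match 3 H2O(l) in the target): (-3)·(-68.3) = +204.9 kcal/mol
(iv) × 2 (×2 to match 2 CH3NO2(l) in the target): (2)·(-27.0) = -54.0 kcal/mol
Summing the manipulated equations, ΔH°rxn = (-7.5) + (+11.0) + (+204.9) + (-54.0) = 154.4 kcal/mol

ΔH°rxn = 154.4 kcal/mol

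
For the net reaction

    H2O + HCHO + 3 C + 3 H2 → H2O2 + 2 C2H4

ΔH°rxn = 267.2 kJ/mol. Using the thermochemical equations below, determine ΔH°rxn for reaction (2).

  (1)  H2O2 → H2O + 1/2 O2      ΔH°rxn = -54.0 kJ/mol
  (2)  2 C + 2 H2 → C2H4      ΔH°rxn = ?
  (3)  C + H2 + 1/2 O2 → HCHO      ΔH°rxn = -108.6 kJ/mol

ΔH°rxn = 52.3 kJ/mol

(1) reversed (H2O2 must end up as a product): +54.0 kJ/mol
(2) × 2 (×2 to match 2 C2H4 in the target): contributes 2·x
(3) reversed (reverse to put HCHO on the reactant side): +108.6 kJ/mol
+267.2 = (+54.0) + (+108.6) + 2·x
x = (+267.2 − (+162.6)) / (2) = 52.3 kJ/mol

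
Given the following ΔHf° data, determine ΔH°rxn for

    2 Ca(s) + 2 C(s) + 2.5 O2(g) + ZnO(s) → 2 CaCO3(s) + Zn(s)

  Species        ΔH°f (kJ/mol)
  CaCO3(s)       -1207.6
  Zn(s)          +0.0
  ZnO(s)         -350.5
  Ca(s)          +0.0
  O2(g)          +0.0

Products: 2·(-1207.6) + 1·(+0.0) = -2415.2
Reactants: 2·(+0.0) + 2·(+0.0) + 5/2·(+0.0) + 1·(-350.5) = -350.5
ΔH°rxn = (-2415.2) − (-350.5) = -2064.7 kJ/mol

ΔH°rxn = -2064.7 kJ/mol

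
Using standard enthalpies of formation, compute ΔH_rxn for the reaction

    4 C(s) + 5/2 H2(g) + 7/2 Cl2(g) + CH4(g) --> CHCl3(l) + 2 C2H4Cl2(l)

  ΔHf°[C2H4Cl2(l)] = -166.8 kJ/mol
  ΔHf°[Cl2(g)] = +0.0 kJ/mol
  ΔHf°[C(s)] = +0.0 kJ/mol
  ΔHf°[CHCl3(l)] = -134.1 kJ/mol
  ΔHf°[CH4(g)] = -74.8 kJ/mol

ΔH_rxn = -392.9 kJ/mol

ΔH°rxn = Σ nΔHf°(products) − Σ nΔHf°(reactants).
Products: 1·(-134.1) + 2·(-166.8) = -467.7
Reactants: 4·(+0.0) + 5/2·(+0.0) + 7/2·(+0.0) + 1·(-74.8) = -74.8
ΔH_rxn = (-467.7) − (-74.8) = -392.9 kJ/mol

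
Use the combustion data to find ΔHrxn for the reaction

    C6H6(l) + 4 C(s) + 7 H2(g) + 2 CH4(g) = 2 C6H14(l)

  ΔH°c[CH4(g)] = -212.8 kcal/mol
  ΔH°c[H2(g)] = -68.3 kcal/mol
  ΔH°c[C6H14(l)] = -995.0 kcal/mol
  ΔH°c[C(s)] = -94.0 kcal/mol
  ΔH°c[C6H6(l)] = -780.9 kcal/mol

Using ΔH = Σ nΔHc°(reactants) − Σ nΔHc°(products):
= [1·(-780.9) + 4·(-94.0) + 7·(-68.3) + 2·(-212.8)] − [2·(-995.0)]
= -70.6 kcal/mol

ΔHrxn = -70.6 kcal/mol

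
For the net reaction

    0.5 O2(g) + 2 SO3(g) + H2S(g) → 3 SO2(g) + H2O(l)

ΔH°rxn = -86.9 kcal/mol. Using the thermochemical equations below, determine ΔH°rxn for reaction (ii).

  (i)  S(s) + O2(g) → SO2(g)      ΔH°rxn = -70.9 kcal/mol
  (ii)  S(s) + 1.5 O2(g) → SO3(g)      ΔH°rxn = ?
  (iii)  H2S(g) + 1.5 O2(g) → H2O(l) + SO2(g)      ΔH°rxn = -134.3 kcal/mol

(i) × 2: (2)·(-70.9) = -141.8 kcal/mol
(ii) reversed and × 2 (reverse to put SO3(g) on the reactant side; ×2 to match 2 SO3(g) in the target): contributes −2·x
(iii) as written (H2S(g) already on the reactant side): -134.3 kcal/mol
-86.9 = (-141.8) + (-134.3) − 2·x
x = (-86.9 − (-276.1)) / (-2) = -94.6 kcal/mol

ΔH°rxn = -94.6 kcal/mol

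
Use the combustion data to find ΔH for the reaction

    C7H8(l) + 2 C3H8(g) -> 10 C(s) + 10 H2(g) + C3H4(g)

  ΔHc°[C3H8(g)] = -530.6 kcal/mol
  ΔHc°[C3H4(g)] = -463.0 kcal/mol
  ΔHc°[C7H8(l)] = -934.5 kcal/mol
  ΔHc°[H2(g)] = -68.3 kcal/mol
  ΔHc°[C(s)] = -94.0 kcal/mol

Using ΔH = Σ nΔHc°(reactants) − Σ nΔHc°(products):
= [1·(-934.5) + 2·(-530.6)] − [10·(-94.0) + 10·(-68.3) + 1·(-463.0)]
= 90.3 kcal/mol

ΔH = 90.3 kcal/mol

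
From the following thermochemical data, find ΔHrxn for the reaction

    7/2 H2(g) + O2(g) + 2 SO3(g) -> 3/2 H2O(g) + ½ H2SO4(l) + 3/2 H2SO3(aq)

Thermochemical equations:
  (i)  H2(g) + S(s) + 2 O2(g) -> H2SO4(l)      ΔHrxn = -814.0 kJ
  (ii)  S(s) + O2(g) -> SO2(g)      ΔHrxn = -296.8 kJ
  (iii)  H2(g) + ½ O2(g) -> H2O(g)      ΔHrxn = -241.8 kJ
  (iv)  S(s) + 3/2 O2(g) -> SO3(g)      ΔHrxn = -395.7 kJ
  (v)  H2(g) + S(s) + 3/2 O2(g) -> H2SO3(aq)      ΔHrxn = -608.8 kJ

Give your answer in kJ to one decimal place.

(i) × 1/2 (×1/2 to match 1/2 H2SO4(l) in the target): (1/2)·(-814.0) = -407.0 kJ
(ii): not needed (SO2(g) appears nowhere else).
(iii) × 3/2 (×3/2 to match 3/2 H2O(g) in the target): (3/2)·(-241.8) = -362.7 kJ
(iv) reversed and × 2 (SO3(g) must end up as a reactant; scale by 2 for the 2 SO3(g)): (-2)·(-395.7) = +791.4 kJ
(v) × 3/2 (×3/2 to match 3/2 H2SO3(aq) in the target): (3/2)·(-608.8) = -913.2 kJ
Since enthalpy is a state function, ΔHrxn = (-407.0) + (-362.7) + (+791.4) + (-913.2) = -891.5 kJ

ΔHrxn = -891.5 kJ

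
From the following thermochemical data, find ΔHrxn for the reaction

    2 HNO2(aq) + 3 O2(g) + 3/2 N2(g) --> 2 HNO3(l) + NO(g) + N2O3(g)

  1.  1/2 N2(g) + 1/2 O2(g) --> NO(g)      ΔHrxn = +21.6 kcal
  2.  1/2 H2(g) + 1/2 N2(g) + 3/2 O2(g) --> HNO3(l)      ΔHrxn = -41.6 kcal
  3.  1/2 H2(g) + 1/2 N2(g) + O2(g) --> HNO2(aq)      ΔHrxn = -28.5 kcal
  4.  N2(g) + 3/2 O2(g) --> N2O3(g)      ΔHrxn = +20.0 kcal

ΔHrxn = 15.4 kcal

eq. 1 as written (NO(g) already on the product side): +21.6 kcal
eq. 2 × 2 (×2 to match 2 HNO3(l) in the target): (2)·(-41.6) = -83.2 kcal
eq. 3 reversed and × 2 (reverse to put HNO2(aq) on the reactant side; ×2 to match 2 HNO2(aq) in the target): (-2)·(-28.5) = +57.0 kcal
eq. 4 as written (N2O3(g) already on the product side): +20.0 kcal
Since enthalpy is a state function, ΔHrxn = (1)·(+21.6) + (2)·(-41.6) + (-2)·(-28.5) + (1)·(+20.0) = 15.4 kcal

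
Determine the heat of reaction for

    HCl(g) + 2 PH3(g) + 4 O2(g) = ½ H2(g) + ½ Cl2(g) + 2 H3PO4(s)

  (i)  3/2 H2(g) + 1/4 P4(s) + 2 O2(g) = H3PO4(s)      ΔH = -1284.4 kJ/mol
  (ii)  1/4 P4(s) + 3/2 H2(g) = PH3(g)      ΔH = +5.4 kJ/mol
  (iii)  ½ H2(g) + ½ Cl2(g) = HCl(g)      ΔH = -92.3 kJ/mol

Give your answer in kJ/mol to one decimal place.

ΔH = -2487.3 kJ/mol

(i) × 2: (2)·(-1284.4) = -2568.8 kJ/mol
(ii) reversed and × 2: (-2)·(+5.4) = -10.8 kJ/mol
(iii) reversed: +92.3 kJ/mol
ΔH = (2)·(-1284.4) + (-2)·(+5.4) + (-1)·(-92.3) = -2487.3 kJ/mol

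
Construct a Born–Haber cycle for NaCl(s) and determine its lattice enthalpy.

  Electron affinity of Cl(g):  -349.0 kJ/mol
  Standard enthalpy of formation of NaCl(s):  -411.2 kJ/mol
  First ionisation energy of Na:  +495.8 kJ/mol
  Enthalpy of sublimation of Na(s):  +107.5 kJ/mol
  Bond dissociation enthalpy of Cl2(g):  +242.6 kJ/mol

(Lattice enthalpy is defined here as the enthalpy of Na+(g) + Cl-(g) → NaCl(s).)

U = -786.8 kJ/mol

ΔHf° = 1·ΔHsub + 1·(ΣIE) + 1/2·D(Cl2) + 1·EA + U
-411.2 = 1·(+107.5) + 1·(+495.8) + 1/2·(+242.6) + 1·(-349.0) + U
U = -411.2 − (+375.6) = -786.8 kJ/mol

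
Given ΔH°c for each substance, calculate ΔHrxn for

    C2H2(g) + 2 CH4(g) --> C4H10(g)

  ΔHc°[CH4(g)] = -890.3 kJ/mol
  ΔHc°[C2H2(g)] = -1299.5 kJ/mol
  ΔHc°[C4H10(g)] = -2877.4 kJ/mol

ΔHrxn = -202.7 kJ/mol

With combustion enthalpies, reactants minus products:
= [1·(-1299.5) + 2·(-890.3)] − [1·(-2877.4)]
= -202.7 kJ/mol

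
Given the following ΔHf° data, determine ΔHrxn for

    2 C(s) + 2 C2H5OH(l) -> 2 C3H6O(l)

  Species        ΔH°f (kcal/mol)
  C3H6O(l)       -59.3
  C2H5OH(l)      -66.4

ΔH°rxn = Σ nΔHf°(products) − Σ nΔHf°(reactants).
Products: 2·(-59.3) = -118.6
Reactants: 2·(+0.0) + 2·(-66.4) = -132.8
ΔHrxn = (-118.6) − (-132.8) = 14.2 kcal/mol

ΔHrxn = 14.2 kcal/mol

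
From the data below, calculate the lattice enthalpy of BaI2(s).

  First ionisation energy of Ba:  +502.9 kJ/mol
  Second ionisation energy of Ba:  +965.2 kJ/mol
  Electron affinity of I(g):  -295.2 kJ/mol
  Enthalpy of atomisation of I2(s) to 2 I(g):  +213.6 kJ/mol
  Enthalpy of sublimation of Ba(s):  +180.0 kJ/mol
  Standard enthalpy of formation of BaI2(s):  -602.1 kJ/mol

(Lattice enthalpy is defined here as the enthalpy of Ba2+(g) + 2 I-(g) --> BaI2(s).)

ΔHf° = 1·ΔHsub + 1·(ΣIE) + 1·D(I2) + 2·EA + U
-602.1 = 1·(+180.0) + 1·(+1468.1) + 1·(+213.6) + 2·(-295.2) + U
U = -602.1 − (+1271.3) = -1873.4 kJ/mol

U = -1873.4 kJ/mol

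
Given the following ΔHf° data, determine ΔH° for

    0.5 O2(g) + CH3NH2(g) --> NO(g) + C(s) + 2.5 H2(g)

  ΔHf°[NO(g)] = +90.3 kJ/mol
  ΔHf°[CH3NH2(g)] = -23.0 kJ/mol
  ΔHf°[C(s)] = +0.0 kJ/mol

ΔH° = 113.3 kJ/mol

Products: 1·(+90.3) + 1·(+0.0) + 5/2·(+0.0) = +90.3
Reactants: 1/2·(+0.0) + 1·(-23.0) = -23.0
ΔH° = (+90.3) − (-23.0) = 113.3 kJ/mol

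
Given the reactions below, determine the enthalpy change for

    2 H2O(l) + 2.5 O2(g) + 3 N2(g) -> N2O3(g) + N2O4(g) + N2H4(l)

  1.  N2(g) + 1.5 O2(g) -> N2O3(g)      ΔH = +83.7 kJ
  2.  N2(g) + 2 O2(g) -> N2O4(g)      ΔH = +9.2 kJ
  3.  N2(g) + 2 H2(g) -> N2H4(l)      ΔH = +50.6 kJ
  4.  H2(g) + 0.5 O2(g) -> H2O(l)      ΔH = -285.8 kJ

ΔH = 715.1 kJ

eq. 1 as written: +83.7 kJ
eq. 2 as written: +9.2 kJ
eq. 3 as written: +50.6 kJ
eq. 4 reversed and × 2: (-2)·(-285.8) = +571.6 kJ
ΔH = (1)·(+83.7) + (1)·(+9.2) + (1)·(+50.6) + (-2)·(-285.8) = 715.1 kJ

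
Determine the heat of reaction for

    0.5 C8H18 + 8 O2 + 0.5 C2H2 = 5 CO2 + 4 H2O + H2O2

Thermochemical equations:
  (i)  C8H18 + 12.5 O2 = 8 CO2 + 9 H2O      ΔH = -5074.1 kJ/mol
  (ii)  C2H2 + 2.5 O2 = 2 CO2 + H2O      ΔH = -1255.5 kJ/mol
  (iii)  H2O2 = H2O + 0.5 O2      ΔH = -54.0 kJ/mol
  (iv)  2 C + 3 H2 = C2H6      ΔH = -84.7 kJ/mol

ΔH = -3110.8 kJ/mol

(i) × 1/2 (scale by 1/2 for the 1/2 C8H18): (1/2)·(-5074.1) = -2537.05 kJ/mol
(ii) × 1/2 (×1/2 to match 1/2 C2H2 in the target): (1/2)·(-1255.5) = -627.75 kJ/mol
(iii) reversed (H2O2 must end up as a product): +54.0 kJ/mol
(iv): not needed (H2 appears nowhere else).
By Hess's law, ΔH = (1/2)·(-5074.1) + (1/2)·(-1255.5) + (-1)·(-54.0) = -3110.8 kJ/mol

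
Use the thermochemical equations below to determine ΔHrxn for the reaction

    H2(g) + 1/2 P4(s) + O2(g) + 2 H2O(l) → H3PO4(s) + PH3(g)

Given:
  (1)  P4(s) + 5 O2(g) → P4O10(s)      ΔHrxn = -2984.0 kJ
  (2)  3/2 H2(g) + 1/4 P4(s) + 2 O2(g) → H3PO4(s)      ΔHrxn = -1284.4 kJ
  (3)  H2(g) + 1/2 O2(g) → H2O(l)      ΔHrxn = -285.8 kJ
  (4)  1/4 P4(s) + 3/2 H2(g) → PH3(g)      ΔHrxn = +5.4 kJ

(1): not needed.
(2) as written: -1284.4 kJ
(3) reversed and × 2: (-2)·(-285.8) = +571.6 kJ
(4) as written: +5.4 kJ
ΔHrxn = (-1284.4) + (+571.6) + (+5.4) = -707.4 kJ

ΔHrxn = -707.4 kJ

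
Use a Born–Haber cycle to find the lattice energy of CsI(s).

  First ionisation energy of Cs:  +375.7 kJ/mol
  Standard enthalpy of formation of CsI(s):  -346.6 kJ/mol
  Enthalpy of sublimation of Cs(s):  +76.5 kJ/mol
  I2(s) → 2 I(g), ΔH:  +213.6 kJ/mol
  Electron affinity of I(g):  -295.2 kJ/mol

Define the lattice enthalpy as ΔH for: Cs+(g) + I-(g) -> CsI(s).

ΔHf° = 1·ΔHsub + 1·(ΣIE) + 1/2·D(I2) + 1·EA + U
-346.6 = 1·(+76.5) + 1·(+375.7) + 1/2·(+213.6) + 1·(-295.2) + U
U = -346.6 − (+263.8) = -610.4 kJ/mol

U = -610.4 kJ/mol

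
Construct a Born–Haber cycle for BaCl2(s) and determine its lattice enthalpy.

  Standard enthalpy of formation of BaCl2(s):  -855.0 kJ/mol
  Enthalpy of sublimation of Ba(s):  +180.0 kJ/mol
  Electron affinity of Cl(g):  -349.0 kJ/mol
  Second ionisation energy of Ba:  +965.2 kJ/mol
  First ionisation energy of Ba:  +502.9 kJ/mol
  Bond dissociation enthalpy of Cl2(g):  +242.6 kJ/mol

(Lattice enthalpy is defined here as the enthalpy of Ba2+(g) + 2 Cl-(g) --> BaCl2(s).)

U = -2047.7 kJ/mol

ΔHf° = 1·ΔHsub + 1·(ΣIE) + 1·D(Cl2) + 2·EA + U
-855.0 = 1·(+180.0) + 1·(+1468.1) + 1·(+242.6) + 2·(-349.0) + U
U = -855.0 − (+1192.7) = -2047.7 kJ/mol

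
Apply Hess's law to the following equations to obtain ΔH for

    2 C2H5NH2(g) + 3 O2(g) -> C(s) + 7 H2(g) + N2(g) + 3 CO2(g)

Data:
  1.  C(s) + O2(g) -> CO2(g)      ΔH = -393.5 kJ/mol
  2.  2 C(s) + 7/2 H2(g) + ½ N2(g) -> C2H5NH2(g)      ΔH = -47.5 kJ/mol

ΔH = -1085.5 kJ/mol

eq. 1 × 3: (3)·(-393.5) = -1180.5 kJ/mol
eq. 2 reversed and × 2: (-2)·(-47.5) = +95.0 kJ/mol
By Hess's law, ΔH = (3)·(-393.5) + (-2)·(-47.5) = -1085.5 kJ/mol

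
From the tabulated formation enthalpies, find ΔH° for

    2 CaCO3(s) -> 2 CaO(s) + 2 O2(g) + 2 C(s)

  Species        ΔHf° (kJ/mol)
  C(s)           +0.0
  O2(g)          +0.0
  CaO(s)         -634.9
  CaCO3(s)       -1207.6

ΔH°rxn = Σ nΔHf°(products) − Σ nΔHf°(reactants).
Products: 2·(-634.9) + 2·(+0.0) + 2·(+0.0) = -1269.8
Reactants: 2·(-1207.6) = -2415.2
ΔH° = (-1269.8) − (-2415.2) = 1145.4 kJ/mol

ΔH° = 1145.4 kJ/mol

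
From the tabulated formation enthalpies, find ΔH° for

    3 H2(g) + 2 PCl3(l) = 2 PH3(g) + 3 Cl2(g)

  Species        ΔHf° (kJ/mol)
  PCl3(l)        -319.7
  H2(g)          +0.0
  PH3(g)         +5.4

ΔH°rxn = Σ nΔHf°(products) − Σ nΔHf°(reactants).
Products: 2·(+5.4) + 3·(+0.0) = +10.8
Reactants: 3·(+0.0) + 2·(-319.7) = -639.4
ΔH° = (+10.8) − (-639.4) = 650.2 kJ/mol

ΔH° = 650.2 kJ/mol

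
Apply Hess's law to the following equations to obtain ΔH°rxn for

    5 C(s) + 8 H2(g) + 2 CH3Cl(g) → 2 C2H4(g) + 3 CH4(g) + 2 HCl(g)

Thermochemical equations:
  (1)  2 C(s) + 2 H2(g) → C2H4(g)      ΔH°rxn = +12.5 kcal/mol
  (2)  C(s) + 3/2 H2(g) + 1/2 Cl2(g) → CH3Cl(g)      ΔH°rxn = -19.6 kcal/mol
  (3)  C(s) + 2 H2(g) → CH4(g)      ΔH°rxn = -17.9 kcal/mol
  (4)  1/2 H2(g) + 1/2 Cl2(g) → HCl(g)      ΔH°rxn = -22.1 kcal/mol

ΔH°rxn = -33.7 kcal/mol

(1) × 2 (scale by 2 for the 2 C2H4(g)): (2)·(+12.5) = +25.0 kcal/mol
(2) reversed and × 2 (reverse to put CH3Cl(g) on the reactant side; ×2 to match 2 CH3Cl(g) in the target): (-2)·(-19.6) = +39.2 kcal/mol
(3) × 3 (×3 to match 3 CH4(g) in the target): (3)·(-17.9) = -53.7 kcal/mol
(4) × 2 (scale by 2 for the 2 HCl(g)): (2)·(-22.1) = -44.2 kcal/mol
Summing the manipulated equations, ΔH°rxn = (2)·(+12.5) + (-2)·(-19.6) + (3)·(-17.9) + (2)·(-22.1) = -33.7 kcal/mol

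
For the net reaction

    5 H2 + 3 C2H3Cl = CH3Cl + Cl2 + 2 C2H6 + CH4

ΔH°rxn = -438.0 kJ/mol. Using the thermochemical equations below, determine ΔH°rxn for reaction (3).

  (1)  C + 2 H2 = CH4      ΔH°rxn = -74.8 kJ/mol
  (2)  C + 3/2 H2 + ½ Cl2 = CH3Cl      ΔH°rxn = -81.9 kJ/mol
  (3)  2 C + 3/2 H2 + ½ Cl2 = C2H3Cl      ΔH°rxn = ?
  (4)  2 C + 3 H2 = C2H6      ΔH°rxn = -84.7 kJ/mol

ΔH°rxn = 37.3 kJ/mol

(1) as written (CH4 already on the product side): -74.8 kJ/mol
(2) as written (CH3Cl already on the product side): -81.9 kJ/mol
(3) reversed and × 3 (reverse to put C2H3Cl on the reactant side; ×3 to match 3 C2H3Cl in the target): contributes −3·x
(4) × 2 (scale by 2 for the 2 C2H6): (2)·(-84.7) = -169.4 kJ/mol
-438.0 = (-74.8) + (-81.9) + (-169.4) − 3·x
x = (-438.0 − (-326.1)) / (-3) = 37.3 kJ/mol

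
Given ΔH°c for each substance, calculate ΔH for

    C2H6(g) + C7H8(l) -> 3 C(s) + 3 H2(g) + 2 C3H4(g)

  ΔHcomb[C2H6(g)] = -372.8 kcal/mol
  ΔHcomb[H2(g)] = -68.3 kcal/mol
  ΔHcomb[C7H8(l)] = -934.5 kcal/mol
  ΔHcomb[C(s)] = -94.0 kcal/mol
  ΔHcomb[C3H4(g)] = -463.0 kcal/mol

ΔH = 105.6 kcal/mol

Using ΔH = Σ nΔHc°(reactants) − Σ nΔHc°(products):
= [1·(-372.8) + 1·(-934.5)] − [3·(-94.0) + 3·(-68.3) + 2·(-463.0)]
= 105.6 kcal/mol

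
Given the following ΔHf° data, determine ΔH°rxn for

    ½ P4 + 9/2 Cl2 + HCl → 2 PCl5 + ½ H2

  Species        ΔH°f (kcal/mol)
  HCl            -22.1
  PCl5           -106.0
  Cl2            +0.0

ΔH°rxn = -189.9 kcal/mol

Products: 2·(-106.0) + 1/2·(+0.0) = -212.0
Reactants: 1/2·(+0.0) + 9/2·(+0.0) + 1·(-22.1) = -22.1
ΔH°rxn = (-212.0) − (-22.1) = -189.9 kcal/mol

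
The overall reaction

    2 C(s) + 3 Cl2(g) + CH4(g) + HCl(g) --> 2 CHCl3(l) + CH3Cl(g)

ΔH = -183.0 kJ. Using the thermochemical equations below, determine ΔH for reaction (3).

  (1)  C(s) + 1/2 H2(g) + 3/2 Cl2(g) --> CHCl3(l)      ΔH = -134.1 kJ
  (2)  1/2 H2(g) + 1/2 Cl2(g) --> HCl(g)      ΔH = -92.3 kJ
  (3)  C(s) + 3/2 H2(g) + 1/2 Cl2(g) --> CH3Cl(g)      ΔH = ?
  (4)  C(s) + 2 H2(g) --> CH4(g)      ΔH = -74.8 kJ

ΔH = -81.9 kJ

(1) × 2: (2)·(-134.1) = -268.2 kJ
(2) reversed: +92.3 kJ
(3) as written: contributes x
(4) reversed: +74.8 kJ
-183.0 = (-268.2) + (+92.3) + (+74.8) + x
x = (-183.0 − (-101.1)) / (1) = -81.9 kJ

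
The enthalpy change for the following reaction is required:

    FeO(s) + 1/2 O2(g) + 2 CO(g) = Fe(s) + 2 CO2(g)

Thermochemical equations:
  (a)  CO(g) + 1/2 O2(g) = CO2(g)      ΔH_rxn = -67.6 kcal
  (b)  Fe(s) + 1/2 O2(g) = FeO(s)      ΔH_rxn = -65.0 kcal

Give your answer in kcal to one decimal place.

ΔH_rxn = -70.2 kcal

(a) × 2 (×2 to match 2 CO(g) in the target): (2)·(-67.6) = -135.2 kcal
(b) reversed (reverse to put FeO(s) on the reactant side): +65.0 kcal
Since enthalpy is a state function, ΔH_rxn = (-135.2) + (+65.0) = -70.2 kcal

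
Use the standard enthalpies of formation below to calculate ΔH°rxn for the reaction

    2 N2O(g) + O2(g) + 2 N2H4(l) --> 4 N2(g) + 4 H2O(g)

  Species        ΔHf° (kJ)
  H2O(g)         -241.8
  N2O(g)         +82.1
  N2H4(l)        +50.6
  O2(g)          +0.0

ΔH°rxn = Σ nΔHf°(products) − Σ nΔHf°(reactants).
Products: 4·(+0.0) + 4·(-241.8) = -967.2
Reactants: 2·(+82.1) + 1·(+0.0) + 2·(+50.6) = +265.4
ΔH°rxn = (-967.2) − (+265.4) = -1232.6 kJ

ΔH°rxn = -1232.6 kJ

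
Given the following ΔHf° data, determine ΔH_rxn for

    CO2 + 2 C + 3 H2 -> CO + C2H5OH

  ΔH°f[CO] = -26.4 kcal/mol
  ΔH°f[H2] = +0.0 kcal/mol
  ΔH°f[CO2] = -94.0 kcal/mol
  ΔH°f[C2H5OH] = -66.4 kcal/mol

ΔH_rxn = 1.2 kcal/mol

Products: 1·(-26.4) + 1·(-66.4) = -92.8
Reactants: 1·(-94.0) + 2·(+0.0) + 3·(+0.0) = -94.0
ΔH_rxn = (-92.8) − (-94.0) = 1.2 kcal/mol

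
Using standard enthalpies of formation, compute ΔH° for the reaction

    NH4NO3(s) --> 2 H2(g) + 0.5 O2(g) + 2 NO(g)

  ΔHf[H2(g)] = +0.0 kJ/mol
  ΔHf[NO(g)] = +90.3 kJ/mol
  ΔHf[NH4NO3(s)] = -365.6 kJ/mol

ΔH° = 546.2 kJ/mol

ΔH°rxn = Σ nΔHf°(products) − Σ nΔHf°(reactants).
Products: 2·(+0.0) + 1/2·(+0.0) + 2·(+90.3) = +180.6
Reactants: 1·(-365.6) = -365.6
ΔH° = (+180.6) − (-365.6) = 546.2 kJ/mol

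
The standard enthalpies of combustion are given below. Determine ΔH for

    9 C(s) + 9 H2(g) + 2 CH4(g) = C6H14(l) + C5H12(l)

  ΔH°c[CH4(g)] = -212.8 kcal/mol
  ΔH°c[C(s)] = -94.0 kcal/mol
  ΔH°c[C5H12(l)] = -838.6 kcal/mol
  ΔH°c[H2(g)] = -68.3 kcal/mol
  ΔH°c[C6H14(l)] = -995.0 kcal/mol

ΔH = -52.7 kcal/mol

With combustion enthalpies, reactants minus products:
= [9·(-94.0) + 9·(-68.3) + 2·(-212.8)] − [1·(-995.0) + 1·(-838.6)]
= -52.7 kcal/mol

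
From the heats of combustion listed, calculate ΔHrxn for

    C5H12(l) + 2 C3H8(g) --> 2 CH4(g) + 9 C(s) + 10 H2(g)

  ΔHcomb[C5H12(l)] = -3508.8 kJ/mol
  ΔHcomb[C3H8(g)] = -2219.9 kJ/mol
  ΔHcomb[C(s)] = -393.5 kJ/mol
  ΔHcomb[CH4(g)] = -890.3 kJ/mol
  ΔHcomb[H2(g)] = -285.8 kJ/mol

With combustion enthalpies, reactants minus products:
= [1·(-3508.8) + 2·(-2219.9)] − [2·(-890.3) + 9·(-393.5) + 10·(-285.8)]
= 231.5 kJ/mol

ΔHrxn = 231.5 kJ/mol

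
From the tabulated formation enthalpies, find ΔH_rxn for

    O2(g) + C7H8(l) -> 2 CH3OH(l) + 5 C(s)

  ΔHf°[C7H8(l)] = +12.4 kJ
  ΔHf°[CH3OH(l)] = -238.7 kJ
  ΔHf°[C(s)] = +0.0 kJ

ΔH_rxn = -489.8 kJ

Products: 2·(-238.7) + 5·(+0.0) = -477.4
Reactants: 1·(+0.0) + 1·(+12.4) = +12.4
ΔH_rxn = (-477.4) − (+12.4) = -489.8 kJ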